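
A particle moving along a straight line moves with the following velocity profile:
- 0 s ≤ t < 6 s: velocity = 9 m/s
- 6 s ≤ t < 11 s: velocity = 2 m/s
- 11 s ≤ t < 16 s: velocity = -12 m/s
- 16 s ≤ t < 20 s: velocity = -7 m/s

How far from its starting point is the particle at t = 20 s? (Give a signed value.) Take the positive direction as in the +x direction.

Displacement is the signed area under the v-t curve.
0–6 s: 9 × 6 = 54 m
6–11 s: 2 × 5 = 10 m
11–16 s: -12 × 5 = -60 m
16–20 s: -7 × 4 = -28 m
Net displacement = -24 m

-24 m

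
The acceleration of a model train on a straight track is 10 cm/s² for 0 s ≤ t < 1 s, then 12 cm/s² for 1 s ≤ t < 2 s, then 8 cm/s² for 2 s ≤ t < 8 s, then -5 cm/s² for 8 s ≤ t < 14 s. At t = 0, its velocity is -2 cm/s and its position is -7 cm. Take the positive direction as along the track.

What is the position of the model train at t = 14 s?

On each constant-a segment, Δv = aΔt and Δx = v₀Δt + ½aΔt²; chain segment to segment.
0–1 s: v starts -2 cm/s; Δx = -2·1 + ½·10·1² = 3 cm; v ends 8 cm/s.
1–2 s: v starts 8 cm/s; Δx = 8·1 + ½·12·1² = 14 cm; v ends 20 cm/s.
2–8 s: v starts 20 cm/s; Δx = 20·6 + ½·8·6² = 264 cm; v ends 68 cm/s.
8–14 s: v starts 68 cm/s; Δx = 68·6 + ½·-5·6² = 318 cm; v ends 38 cm/s.
x(14) = -7 + Σ Δx = 592 cm.

592 cm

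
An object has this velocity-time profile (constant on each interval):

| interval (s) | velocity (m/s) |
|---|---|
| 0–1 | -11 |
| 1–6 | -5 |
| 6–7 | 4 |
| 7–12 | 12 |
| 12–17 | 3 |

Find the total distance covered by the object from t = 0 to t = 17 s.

115 m

Distance (not displacement) is the total path length: add the absolute areas under v-t.
0–1 s: |-11| × 1 = 11 m
1–6 s: |-5| × 5 = 25 m
6–7 s: |4| × 1 = 4 m
7–12 s: |12| × 5 = 60 m
12–17 s: |3| × 5 = 15 m
Total distance = 115 m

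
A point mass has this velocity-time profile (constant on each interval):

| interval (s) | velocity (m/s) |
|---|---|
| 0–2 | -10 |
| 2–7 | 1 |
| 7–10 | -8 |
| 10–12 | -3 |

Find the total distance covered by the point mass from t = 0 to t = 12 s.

Total distance travelled is ∫|v| dt — sum the magnitudes of each area piece.
0–2 s: |-10| × 2 = 20 m
2–7 s: |1| × 5 = 5 m
7–10 s: |-8| × 3 = 24 m
10–12 s: |-3| × 2 = 6 m
Total distance = 55 m

55 m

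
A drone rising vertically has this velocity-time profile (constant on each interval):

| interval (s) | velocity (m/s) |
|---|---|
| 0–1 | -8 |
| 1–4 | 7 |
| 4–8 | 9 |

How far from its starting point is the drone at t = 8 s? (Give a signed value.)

Net displacement equals the area under the velocity-time graph (areas below the axis count negative).
0–1 s: -8 × 1 = -8 m
1–4 s: 7 × 3 = 21 m
4–8 s: 9 × 4 = 36 m
Net displacement = 49 m

49 m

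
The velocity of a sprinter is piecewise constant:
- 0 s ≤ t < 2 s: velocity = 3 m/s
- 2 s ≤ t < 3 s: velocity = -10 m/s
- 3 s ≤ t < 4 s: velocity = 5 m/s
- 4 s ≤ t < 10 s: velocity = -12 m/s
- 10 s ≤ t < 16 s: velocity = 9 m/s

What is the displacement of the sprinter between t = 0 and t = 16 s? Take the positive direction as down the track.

Displacement is the signed area under the v-t curve.
0–2 s: 3 × 2 = 6 m
2–3 s: -10 × 1 = -10 m
3–4 s: 5 × 1 = 5 m
4–10 s: -12 × 6 = -72 m
10–16 s: 9 × 6 = 54 m
Net displacement = -17 m

-17 m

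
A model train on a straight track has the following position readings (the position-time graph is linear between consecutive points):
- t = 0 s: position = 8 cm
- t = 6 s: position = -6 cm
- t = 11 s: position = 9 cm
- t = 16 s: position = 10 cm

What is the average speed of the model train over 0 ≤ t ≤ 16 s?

1.875 cm/s

Average speed = (total path length)/(elapsed time); on a piecewise-linear x-t graph the path length is Σ|Δx|.
0–6 s: |Δx| = |-6 − 8| = 14 cm
6–11 s: |Δx| = |9 − -6| = 15 cm
11–16 s: |Δx| = |10 − 9| = 1 cm
Total path = 30 cm; average speed = 30/16 = 1.875 cm/s.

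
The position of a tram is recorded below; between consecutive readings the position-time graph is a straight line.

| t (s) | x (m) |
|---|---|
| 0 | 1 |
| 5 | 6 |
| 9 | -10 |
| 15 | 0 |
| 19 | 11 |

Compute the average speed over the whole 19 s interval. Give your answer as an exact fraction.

42/19 m/s

Average speed = (total path length)/(elapsed time); on a piecewise-linear x-t graph the path length is Σ|Δx|.
0–5 s: |Δx| = |6 − 1| = 5 m
5–9 s: |Δx| = |-10 − 6| = 16 m
9–15 s: |Δx| = |0 − -10| = 10 m
15–19 s: |Δx| = |11 − 0| = 11 m
Total path = 42 m; average speed = 42/19 = 42/19 m/s.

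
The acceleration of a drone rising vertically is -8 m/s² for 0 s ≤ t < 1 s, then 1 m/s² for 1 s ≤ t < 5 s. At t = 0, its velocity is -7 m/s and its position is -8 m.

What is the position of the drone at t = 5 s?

On each constant-a segment, Δv = aΔt and Δx = v₀Δt + ½aΔt²; chain segment to segment.
0–1 s: v starts -7 m/s; Δx = -7·1 + ½·-8·1² = -11 m; v ends -15 m/s.
1–5 s: v starts -15 m/s; Δx = -15·4 + ½·1·4² = -52 m; v ends -11 m/s.
x(5) = -8 + Σ Δx = -71 m.

-71 m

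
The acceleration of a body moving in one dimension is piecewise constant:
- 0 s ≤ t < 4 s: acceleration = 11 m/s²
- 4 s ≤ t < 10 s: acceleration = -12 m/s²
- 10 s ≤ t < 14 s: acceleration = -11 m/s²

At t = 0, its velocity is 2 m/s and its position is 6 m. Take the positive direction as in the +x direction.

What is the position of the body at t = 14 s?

On each constant-a segment, Δv = aΔt and Δx = v₀Δt + ½aΔt²; chain segment to segment.
0–4 s: v starts 2 m/s; Δx = 2·4 + ½·11·4² = 96 m; v ends 46 m/s.
4–10 s: v starts 46 m/s; Δx = 46·6 + ½·-12·6² = 60 m; v ends -26 m/s.
10–14 s: v starts -26 m/s; Δx = -26·4 + ½·-11·4² = -192 m; v ends -70 m/s.
x(14) = 6 + Σ Δx = -30 m.

-30 m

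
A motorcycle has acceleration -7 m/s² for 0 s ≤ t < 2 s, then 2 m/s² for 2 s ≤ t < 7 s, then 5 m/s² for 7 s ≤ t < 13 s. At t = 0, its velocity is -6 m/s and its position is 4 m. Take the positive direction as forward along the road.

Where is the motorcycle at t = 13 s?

-67 m

On each constant-a segment, Δv = aΔt and Δx = v₀Δt + ½aΔt²; chain segment to segment.
0–2 s: v starts -6 m/s; Δx = -6·2 + ½·-7·2² = -26 m; v ends -20 m/s.
2–7 s: v starts -20 m/s; Δx = -20·5 + ½·2·5² = -75 m; v ends -10 m/s.
7–13 s: v starts -10 m/s; Δx = -10·6 + ½·5·6² = 30 m; v ends 20 m/s.
x(13) = 4 + Σ Δx = -67 m.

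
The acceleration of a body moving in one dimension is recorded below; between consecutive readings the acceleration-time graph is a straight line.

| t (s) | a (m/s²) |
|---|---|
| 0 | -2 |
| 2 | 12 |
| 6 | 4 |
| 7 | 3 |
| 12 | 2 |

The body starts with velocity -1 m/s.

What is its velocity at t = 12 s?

Δv equals the area under the a-t graph; then v = v₀ + Δv.
0–2 s: ½(-2 + 12)(2) = 10 m/s
2–6 s: ½(12 + 4)(4) = 32 m/s
6–7 s: ½(4 + 3)(1) = 3.5 m/s
7–12 s: ½(3 + 2)(5) = 12.5 m/s
Δv = 58 m/s, so v(12) = -1 + (58) = 57 m/s.

57 m/s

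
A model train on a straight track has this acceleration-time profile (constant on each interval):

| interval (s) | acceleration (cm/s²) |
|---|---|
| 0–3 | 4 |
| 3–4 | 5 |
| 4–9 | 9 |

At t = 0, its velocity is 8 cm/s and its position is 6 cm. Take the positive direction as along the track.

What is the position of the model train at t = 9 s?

308 cm

On each constant-a segment, Δv = aΔt and Δx = v₀Δt + ½aΔt²; chain segment to segment.
0–3 s: v starts 8 cm/s; Δx = 8·3 + ½·4·3² = 42 cm; v ends 20 cm/s.
3–4 s: v starts 20 cm/s; Δx = 20·1 + ½·5·1² = 22.5 cm; v ends 25 cm/s.
4–9 s: v starts 25 cm/s; Δx = 25·5 + ½·9·5² = 237.5 cm; v ends 70 cm/s.
x(9) = 6 + Σ Δx = 308 cm.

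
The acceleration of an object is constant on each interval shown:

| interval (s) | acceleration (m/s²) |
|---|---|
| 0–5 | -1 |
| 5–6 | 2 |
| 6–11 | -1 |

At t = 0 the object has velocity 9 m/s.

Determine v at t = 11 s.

1 m/s

Δv equals the area under the a-t graph; then v = v₀ + Δv.
0–5 s: -1 × 5 = -5 m/s
5–6 s: 2 × 1 = 2 m/s
6–11 s: -1 × 5 = -5 m/s
Δv = -8 m/s, so v(11) = 9 + (-8) = 1 m/s.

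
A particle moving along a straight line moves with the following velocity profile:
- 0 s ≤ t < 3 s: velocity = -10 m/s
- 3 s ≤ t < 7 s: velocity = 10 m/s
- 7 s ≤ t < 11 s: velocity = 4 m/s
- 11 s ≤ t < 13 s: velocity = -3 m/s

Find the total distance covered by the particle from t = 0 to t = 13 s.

92 m

Total distance travelled is ∫|v| dt — sum the magnitudes of each area piece.
0–3 s: |-10| × 3 = 30 m
3–7 s: |10| × 4 = 40 m
7–11 s: |4| × 4 = 16 m
11–13 s: |-3| × 2 = 6 m
Total distance = 92 m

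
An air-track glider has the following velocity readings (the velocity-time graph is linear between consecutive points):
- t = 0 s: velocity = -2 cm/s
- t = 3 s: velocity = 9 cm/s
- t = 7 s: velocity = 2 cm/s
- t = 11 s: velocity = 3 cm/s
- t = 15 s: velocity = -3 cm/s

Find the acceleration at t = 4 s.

-1.75 cm/s²

Acceleration is the slope of the v-t graph on 3–7 s: (2 − 9)/(7 − 3) = -1.75 cm/s².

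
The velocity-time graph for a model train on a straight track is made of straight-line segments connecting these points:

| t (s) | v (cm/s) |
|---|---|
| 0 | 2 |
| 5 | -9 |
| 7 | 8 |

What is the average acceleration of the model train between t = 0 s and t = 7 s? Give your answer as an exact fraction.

Average acceleration = Δv/Δt = (8 − 2)/(7 − 0) = 6/7 cm/s².

6/7 cm/s²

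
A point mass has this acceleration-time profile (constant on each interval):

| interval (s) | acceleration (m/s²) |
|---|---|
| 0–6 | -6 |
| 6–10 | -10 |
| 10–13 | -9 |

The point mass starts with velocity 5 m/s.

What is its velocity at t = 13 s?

-98 m/s

Δv equals the area under the a-t graph; then v = v₀ + Δv.
0–6 s: -6 × 6 = -36 m/s
6–10 s: -10 × 4 = -40 m/s
10–13 s: -9 × 3 = -27 m/s
Δv = -103 m/s, so v(13) = 5 + (-103) = -98 m/s.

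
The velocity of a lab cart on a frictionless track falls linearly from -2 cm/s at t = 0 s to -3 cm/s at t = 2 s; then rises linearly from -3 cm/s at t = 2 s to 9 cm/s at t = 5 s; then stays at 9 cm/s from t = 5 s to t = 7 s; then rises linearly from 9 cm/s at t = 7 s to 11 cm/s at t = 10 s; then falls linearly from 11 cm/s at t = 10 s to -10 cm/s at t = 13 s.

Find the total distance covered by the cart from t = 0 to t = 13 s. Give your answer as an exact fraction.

Distance (not displacement) is the total path length: add the absolute areas under v-t.
0–2 s: |½(-2 + -3)(2)| = 5 cm
2–5 s: v = 0 at t = 2.75 s; triangle areas 1.125 + 10.125 = 11.25 cm
5–7 s: |9| × 2 = 18 cm
7–10 s: |½(9 + 11)(3)| = 30 cm
10–13 s: v = 0 at t = 81/7 s; triangle areas 121/14 + 50/7 = 221/14 cm
Total distance = 2241/28 cm

2241/28 cm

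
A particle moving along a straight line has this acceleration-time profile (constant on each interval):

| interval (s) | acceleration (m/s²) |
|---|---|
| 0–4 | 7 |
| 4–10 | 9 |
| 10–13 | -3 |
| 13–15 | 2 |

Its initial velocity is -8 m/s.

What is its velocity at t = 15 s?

Δv equals the area under the a-t graph; then v = v₀ + Δv.
0–4 s: 7 × 4 = 28 m/s
4–10 s: 9 × 6 = 54 m/s
10–13 s: -3 × 3 = -9 m/s
13–15 s: 2 × 2 = 4 m/s
Δv = 77 m/s, so v(15) = -8 + (77) = 69 m/s.

69 m/s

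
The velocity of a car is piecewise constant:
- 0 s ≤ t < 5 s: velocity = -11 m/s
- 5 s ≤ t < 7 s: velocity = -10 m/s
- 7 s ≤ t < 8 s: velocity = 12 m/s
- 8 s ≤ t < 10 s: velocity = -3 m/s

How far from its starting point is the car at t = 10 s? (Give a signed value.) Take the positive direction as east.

-69 m

Displacement is the signed area under the v-t curve.
0–5 s: -11 × 5 = -55 m
5–7 s: -10 × 2 = -20 m
7–8 s: 12 × 1 = 12 m
8–10 s: -3 × 2 = -6 m
Net displacement = -69 m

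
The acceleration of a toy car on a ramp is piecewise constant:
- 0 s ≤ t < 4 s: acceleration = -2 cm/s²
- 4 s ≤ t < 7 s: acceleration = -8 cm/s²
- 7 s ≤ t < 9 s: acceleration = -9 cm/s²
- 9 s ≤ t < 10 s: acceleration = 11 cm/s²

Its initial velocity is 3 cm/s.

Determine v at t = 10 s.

-36 cm/s

Δv equals the area under the a-t graph; then v = v₀ + Δv.
0–4 s: -2 × 4 = -8 cm/s
4–7 s: -8 × 3 = -24 cm/s
7–9 s: -9 × 2 = -18 cm/s
9–10 s: 11 × 1 = 11 cm/s
Δv = -39 cm/s, so v(10) = 3 + (-39) = -36 cm/s.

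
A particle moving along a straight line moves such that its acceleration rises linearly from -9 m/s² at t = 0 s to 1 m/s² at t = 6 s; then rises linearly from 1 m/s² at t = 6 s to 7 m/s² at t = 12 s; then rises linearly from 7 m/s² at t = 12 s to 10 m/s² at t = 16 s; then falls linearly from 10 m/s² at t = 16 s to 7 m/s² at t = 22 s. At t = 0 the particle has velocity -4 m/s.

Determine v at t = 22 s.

Δv equals the area under the a-t graph; then v = v₀ + Δv.
0–6 s: ½(-9 + 1)(6) = -24 m/s
6–12 s: ½(1 + 7)(6) = 24 m/s
12–16 s: ½(7 + 10)(4) = 34 m/s
16–22 s: ½(10 + 7)(6) = 51 m/s
Δv = 85 m/s, so v(22) = -4 + (85) = 81 m/s.

81 m/s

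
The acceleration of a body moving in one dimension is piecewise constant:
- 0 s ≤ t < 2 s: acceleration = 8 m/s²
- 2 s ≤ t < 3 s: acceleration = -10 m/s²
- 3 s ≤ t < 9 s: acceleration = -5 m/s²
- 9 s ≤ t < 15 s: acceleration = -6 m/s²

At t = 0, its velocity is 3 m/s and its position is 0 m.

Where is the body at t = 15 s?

-234 m

On each constant-a segment, Δv = aΔt and Δx = v₀Δt + ½aΔt²; chain segment to segment.
0–2 s: v starts 3 m/s; Δx = 3·2 + ½·8·2² = 22 m; v ends 19 m/s.
2–3 s: v starts 19 m/s; Δx = 19·1 + ½·-10·1² = 14 m; v ends 9 m/s.
3–9 s: v starts 9 m/s; Δx = 9·6 + ½·-5·6² = -36 m; v ends -21 m/s.
9–15 s: v starts -21 m/s; Δx = -21·6 + ½·-6·6² = -234 m; v ends -57 m/s.
x(15) = 0 + Σ Δx = -234 m.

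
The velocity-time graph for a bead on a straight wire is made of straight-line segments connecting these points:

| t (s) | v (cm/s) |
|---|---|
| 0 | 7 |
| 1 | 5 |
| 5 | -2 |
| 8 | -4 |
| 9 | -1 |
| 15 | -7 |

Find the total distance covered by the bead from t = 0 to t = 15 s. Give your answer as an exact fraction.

Distance (not displacement) is the total path length: add the absolute areas under v-t.
0–1 s: |½(7 + 5)(1)| = 6 cm
1–5 s: v = 0 at t = 27/7 s; triangle areas 50/7 + 8/7 = 58/7 cm
5–8 s: |½(-2 + -4)(3)| = 9 cm
8–9 s: |½(-4 + -1)(1)| = 2.5 cm
9–15 s: |½(-1 + -7)(6)| = 24 cm
Total distance = 697/14 cm

697/14 cm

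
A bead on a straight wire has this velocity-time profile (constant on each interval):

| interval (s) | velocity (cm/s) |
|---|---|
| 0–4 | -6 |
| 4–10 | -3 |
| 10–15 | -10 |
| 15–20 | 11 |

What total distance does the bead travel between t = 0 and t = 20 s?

147 cm

Total distance travelled is ∫|v| dt — sum the magnitudes of each area piece.
0–4 s: |-6| × 4 = 24 cm
4–10 s: |-3| × 6 = 18 cm
10–15 s: |-10| × 5 = 50 cm
15–20 s: |11| × 5 = 55 cm
Total distance = 147 cm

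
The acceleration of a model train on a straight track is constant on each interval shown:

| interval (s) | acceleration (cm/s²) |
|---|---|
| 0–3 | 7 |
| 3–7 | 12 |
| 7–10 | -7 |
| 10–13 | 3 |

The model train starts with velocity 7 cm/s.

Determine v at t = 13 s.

64 cm/s

Δv equals the area under the a-t graph; then v = v₀ + Δv.
0–3 s: 7 × 3 = 21 cm/s
3–7 s: 12 × 4 = 48 cm/s
7–10 s: -7 × 3 = -21 cm/s
10–13 s: 3 × 3 = 9 cm/s
Δv = 57 cm/s, so v(13) = 7 + (57) = 64 cm/s.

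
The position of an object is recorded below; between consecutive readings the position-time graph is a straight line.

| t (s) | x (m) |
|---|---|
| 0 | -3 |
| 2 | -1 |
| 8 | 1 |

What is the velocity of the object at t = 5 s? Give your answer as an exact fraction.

1/3 m/s

Velocity is the slope of the x-t graph on 2–8 s: (1 − -1)/(8 − 2) = 1/3 m/s.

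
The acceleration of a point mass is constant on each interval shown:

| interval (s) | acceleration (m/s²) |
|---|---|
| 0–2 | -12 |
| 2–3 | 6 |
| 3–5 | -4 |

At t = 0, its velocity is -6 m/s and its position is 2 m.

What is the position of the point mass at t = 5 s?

On each constant-a segment, Δv = aΔt and Δx = v₀Δt + ½aΔt²; chain segment to segment.
0–2 s: v starts -6 m/s; Δx = -6·2 + ½·-12·2² = -36 m; v ends -30 m/s.
2–3 s: v starts -30 m/s; Δx = -30·1 + ½·6·1² = -27 m; v ends -24 m/s.
3–5 s: v starts -24 m/s; Δx = -24·2 + ½·-4·2² = -56 m; v ends -32 m/s.
x(5) = 2 + Σ Δx = -117 m.

-117 m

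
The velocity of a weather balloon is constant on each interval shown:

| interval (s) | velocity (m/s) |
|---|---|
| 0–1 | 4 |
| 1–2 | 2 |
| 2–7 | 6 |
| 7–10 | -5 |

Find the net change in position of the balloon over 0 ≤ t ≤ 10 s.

21 m

Net displacement equals the area under the velocity-time graph (areas below the axis count negative).
0–1 s: 4 × 1 = 4 m
1–2 s: 2 × 1 = 2 m
2–7 s: 6 × 5 = 30 m
7–10 s: -5 × 3 = -15 m
Net displacement = 21 m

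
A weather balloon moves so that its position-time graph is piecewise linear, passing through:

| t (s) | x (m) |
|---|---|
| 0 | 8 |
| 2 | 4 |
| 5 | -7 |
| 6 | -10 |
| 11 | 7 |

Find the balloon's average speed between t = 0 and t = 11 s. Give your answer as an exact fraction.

35/11 m/s

Average speed = (total path length)/(elapsed time); on a piecewise-linear x-t graph the path length is Σ|Δx|.
0–2 s: |Δx| = |4 − 8| = 4 m
2–5 s: |Δx| = |-7 − 4| = 11 m
5–6 s: |Δx| = |-10 − -7| = 3 m
6–11 s: |Δx| = |7 − -10| = 17 m
Total path = 35 m; average speed = 35/11 = 35/11 m/s.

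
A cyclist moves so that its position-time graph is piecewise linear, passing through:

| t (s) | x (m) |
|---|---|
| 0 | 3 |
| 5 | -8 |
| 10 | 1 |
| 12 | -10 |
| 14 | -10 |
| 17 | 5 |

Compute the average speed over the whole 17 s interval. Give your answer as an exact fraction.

46/17 m/s

Average speed = (total path length)/(elapsed time); on a piecewise-linear x-t graph the path length is Σ|Δx|.
0–5 s: |Δx| = |-8 − 3| = 11 m
5–10 s: |Δx| = |1 − -8| = 9 m
10–12 s: |Δx| = |-10 − 1| = 11 m
12–14 s: |Δx| = |-10 − -10| = 0 m
14–17 s: |Δx| = |5 − -10| = 15 m
Total path = 46 m; average speed = 46/17 = 46/17 m/s.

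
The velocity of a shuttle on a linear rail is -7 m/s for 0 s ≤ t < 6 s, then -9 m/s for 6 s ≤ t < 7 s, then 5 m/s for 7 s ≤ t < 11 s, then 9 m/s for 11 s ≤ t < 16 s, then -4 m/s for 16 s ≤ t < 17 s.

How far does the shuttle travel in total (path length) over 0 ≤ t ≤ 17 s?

Total distance travelled is ∫|v| dt — sum the magnitudes of each area piece.
0–6 s: |-7| × 6 = 42 m
6–7 s: |-9| × 1 = 9 m
7–11 s: |5| × 4 = 20 m
11–16 s: |9| × 5 = 45 m
16–17 s: |-4| × 1 = 4 m
Total distance = 120 m

120 m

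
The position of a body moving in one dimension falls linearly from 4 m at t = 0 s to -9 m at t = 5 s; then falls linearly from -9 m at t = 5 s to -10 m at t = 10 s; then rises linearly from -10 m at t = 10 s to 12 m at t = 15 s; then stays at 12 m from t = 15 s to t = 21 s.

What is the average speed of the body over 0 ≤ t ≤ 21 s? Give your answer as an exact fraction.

12/7 m/s

Average speed = (total path length)/(elapsed time); on a piecewise-linear x-t graph the path length is Σ|Δx|.
0–5 s: |Δx| = |-9 − 4| = 13 m
5–10 s: |Δx| = |-10 − -9| = 1 m
10–15 s: |Δx| = |12 − -10| = 22 m
15–21 s: |Δx| = |12 − 12| = 0 m
Total path = 36 m; average speed = 36/21 = 12/7 m/s.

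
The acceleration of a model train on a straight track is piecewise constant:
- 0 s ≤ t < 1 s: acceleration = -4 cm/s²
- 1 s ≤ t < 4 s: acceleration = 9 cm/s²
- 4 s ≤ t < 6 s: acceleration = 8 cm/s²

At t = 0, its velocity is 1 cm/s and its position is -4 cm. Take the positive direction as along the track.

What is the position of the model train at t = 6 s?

On each constant-a segment, Δv = aΔt and Δx = v₀Δt + ½aΔt²; chain segment to segment.
0–1 s: v starts 1 cm/s; Δx = 1·1 + ½·-4·1² = -1 cm; v ends -3 cm/s.
1–4 s: v starts -3 cm/s; Δx = -3·3 + ½·9·3² = 31.5 cm; v ends 24 cm/s.
4–6 s: v starts 24 cm/s; Δx = 24·2 + ½·8·2² = 64 cm; v ends 40 cm/s.
x(6) = -4 + Σ Δx = 90.5 cm.

90.5 cm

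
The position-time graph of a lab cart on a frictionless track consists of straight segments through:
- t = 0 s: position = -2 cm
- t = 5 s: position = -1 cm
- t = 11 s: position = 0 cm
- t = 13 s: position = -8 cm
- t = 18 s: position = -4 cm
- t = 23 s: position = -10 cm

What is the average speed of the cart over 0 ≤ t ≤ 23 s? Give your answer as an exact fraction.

20/23 cm/s

Average speed = (total path length)/(elapsed time); on a piecewise-linear x-t graph the path length is Σ|Δx|.
0–5 s: |Δx| = |-1 − -2| = 1 cm
5–11 s: |Δx| = |0 − -1| = 1 cm
11–13 s: |Δx| = |-8 − 0| = 8 cm
13–18 s: |Δx| = |-4 − -8| = 4 cm
18–23 s: |Δx| = |-10 − -4| = 6 cm
Total path = 20 cm; average speed = 20/23 = 20/23 cm/s.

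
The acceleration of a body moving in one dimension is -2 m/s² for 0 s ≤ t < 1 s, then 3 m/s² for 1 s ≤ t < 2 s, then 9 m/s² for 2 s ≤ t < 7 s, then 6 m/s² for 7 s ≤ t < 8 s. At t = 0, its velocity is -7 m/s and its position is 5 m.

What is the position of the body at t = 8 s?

114 m

On each constant-a segment, Δv = aΔt and Δx = v₀Δt + ½aΔt²; chain segment to segment.
0–1 s: v starts -7 m/s; Δx = -7·1 + ½·-2·1² = -8 m; v ends -9 m/s.
1–2 s: v starts -9 m/s; Δx = -9·1 + ½·3·1² = -7.5 m; v ends -6 m/s.
2–7 s: v starts -6 m/s; Δx = -6·5 + ½·9·5² = 82.5 m; v ends 39 m/s.
7–8 s: v starts 39 m/s; Δx = 39·1 + ½·6·1² = 42 m; v ends 45 m/s.
x(8) = 5 + Σ Δx = 114 m.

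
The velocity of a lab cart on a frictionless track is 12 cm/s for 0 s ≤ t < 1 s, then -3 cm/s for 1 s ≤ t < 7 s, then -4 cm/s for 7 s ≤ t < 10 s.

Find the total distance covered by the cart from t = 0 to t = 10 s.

Distance (not displacement) is the total path length: add the absolute areas under v-t.
0–1 s: |12| × 1 = 12 cm
1–7 s: |-3| × 6 = 18 cm
7–10 s: |-4| × 3 = 12 cm
Total distance = 42 cm

42 cm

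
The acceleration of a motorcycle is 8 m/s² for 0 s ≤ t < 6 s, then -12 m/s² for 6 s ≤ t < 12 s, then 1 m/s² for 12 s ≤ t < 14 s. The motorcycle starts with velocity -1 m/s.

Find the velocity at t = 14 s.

-23 m/s

Δv equals the area under the a-t graph; then v = v₀ + Δv.
0–6 s: 8 × 6 = 48 m/s
6–12 s: -12 × 6 = -72 m/s
12–14 s: 1 × 2 = 2 m/s
Δv = -22 m/s, so v(14) = -1 + (-22) = -23 m/s.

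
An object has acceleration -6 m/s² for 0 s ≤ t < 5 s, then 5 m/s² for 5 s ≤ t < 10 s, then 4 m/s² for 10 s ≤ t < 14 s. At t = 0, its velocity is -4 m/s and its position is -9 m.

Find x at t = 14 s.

-215.5 m

On each constant-a segment, Δv = aΔt and Δx = v₀Δt + ½aΔt²; chain segment to segment.
0–5 s: v starts -4 m/s; Δx = -4·5 + ½·-6·5² = -95 m; v ends -34 m/s.
5–10 s: v starts -34 m/s; Δx = -34·5 + ½·5·5² = -107.5 m; v ends -9 m/s.
10–14 s: v starts -9 m/s; Δx = -9·4 + ½·4·4² = -4 m; v ends 7 m/s.
x(14) = -9 + Σ Δx = -215.5 m.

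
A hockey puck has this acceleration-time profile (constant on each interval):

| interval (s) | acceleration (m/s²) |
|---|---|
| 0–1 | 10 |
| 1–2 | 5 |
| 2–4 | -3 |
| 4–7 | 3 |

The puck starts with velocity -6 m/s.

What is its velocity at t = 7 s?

Δv equals the area under the a-t graph; then v = v₀ + Δv.
0–1 s: 10 × 1 = 10 m/s
1–2 s: 5 × 1 = 5 m/s
2–4 s: -3 × 2 = -6 m/s
4–7 s: 3 × 3 = 9 m/s
Δv = 18 m/s, so v(7) = -6 + (18) = 12 m/s.

12 m/s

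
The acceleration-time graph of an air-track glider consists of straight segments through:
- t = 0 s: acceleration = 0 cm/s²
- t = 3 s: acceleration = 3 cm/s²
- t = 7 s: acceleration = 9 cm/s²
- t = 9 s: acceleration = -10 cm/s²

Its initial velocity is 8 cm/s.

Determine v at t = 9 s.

Δv equals the area under the a-t graph; then v = v₀ + Δv.
0–3 s: ½(0 + 3)(3) = 4.5 cm/s
3–7 s: ½(3 + 9)(4) = 24 cm/s
7–9 s: ½(9 + -10)(2) = -1 cm/s
Δv = 27.5 cm/s, so v(9) = 8 + (27.5) = 35.5 cm/s.

35.5 cm/s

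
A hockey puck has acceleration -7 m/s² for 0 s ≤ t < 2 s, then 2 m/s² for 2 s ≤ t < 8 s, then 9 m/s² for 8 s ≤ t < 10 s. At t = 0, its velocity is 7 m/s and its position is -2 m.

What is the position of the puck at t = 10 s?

20 m

On each constant-a segment, Δv = aΔt and Δx = v₀Δt + ½aΔt²; chain segment to segment.
0–2 s: v starts 7 m/s; Δx = 7·2 + ½·-7·2² = 0 m; v ends -7 m/s.
2–8 s: v starts -7 m/s; Δx = -7·6 + ½·2·6² = -6 m; v ends 5 m/s.
8–10 s: v starts 5 m/s; Δx = 5·2 + ½·9·2² = 28 m; v ends 23 m/s.
x(10) = -2 + Σ Δx = 20 m.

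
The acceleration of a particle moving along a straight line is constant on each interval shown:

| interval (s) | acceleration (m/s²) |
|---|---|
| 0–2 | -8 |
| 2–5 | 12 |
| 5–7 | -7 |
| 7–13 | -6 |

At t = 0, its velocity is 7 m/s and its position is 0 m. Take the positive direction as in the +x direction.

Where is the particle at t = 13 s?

On each constant-a segment, Δv = aΔt and Δx = v₀Δt + ½aΔt²; chain segment to segment.
0–2 s: v starts 7 m/s; Δx = 7·2 + ½·-8·2² = -2 m; v ends -9 m/s.
2–5 s: v starts -9 m/s; Δx = -9·3 + ½·12·3² = 27 m; v ends 27 m/s.
5–7 s: v starts 27 m/s; Δx = 27·2 + ½·-7·2² = 40 m; v ends 13 m/s.
7–13 s: v starts 13 m/s; Δx = 13·6 + ½·-6·6² = -30 m; v ends -23 m/s.
x(13) = 0 + Σ Δx = 35 m.

35 m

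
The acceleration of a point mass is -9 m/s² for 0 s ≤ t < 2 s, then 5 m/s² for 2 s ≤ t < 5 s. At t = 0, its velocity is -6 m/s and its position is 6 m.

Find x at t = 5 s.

-73.5 m

On each constant-a segment, Δv = aΔt and Δx = v₀Δt + ½aΔt²; chain segment to segment.
0–2 s: v starts -6 m/s; Δx = -6·2 + ½·-9·2² = -30 m; v ends -24 m/s.
2–5 s: v starts -24 m/s; Δx = -24·3 + ½·5·3² = -49.5 m; v ends -9 m/s.
x(5) = 6 + Σ Δx = -73.5 m.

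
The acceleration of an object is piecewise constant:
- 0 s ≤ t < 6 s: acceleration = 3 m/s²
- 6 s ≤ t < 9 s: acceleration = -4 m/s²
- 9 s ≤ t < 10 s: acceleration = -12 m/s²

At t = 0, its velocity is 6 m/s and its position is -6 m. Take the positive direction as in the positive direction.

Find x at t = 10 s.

On each constant-a segment, Δv = aΔt and Δx = v₀Δt + ½aΔt²; chain segment to segment.
0–6 s: v starts 6 m/s; Δx = 6·6 + ½·3·6² = 90 m; v ends 24 m/s.
6–9 s: v starts 24 m/s; Δx = 24·3 + ½·-4·3² = 54 m; v ends 12 m/s.
9–10 s: v starts 12 m/s; Δx = 12·1 + ½·-12·1² = 6 m; v ends 0 m/s.
x(10) = -6 + Σ Δx = 144 m.

144 m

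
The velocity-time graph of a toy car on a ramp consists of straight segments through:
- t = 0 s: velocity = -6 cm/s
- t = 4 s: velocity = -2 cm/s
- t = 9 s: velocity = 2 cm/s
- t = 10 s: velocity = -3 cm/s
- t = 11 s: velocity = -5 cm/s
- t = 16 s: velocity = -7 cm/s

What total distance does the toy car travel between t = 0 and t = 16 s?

56.3 cm

Distance (not displacement) is the total path length: add the absolute areas under v-t.
0–4 s: |½(-6 + -2)(4)| = 16 cm
4–9 s: v = 0 at t = 6.5 s; triangle areas 2.5 + 2.5 = 5 cm
9–10 s: v = 0 at t = 9.4 s; triangle areas 0.4 + 0.9 = 1.3 cm
10–11 s: |½(-3 + -5)(1)| = 4 cm
11–16 s: |½(-5 + -7)(5)| = 30 cm
Total distance = 56.3 cm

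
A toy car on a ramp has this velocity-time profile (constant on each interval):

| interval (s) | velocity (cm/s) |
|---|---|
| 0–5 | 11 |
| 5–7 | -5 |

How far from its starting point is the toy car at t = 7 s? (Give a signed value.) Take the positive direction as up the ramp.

Net displacement equals the area under the velocity-time graph (areas below the axis count negative).
0–5 s: 11 × 5 = 55 cm
5–7 s: -5 × 2 = -10 cm
Net displacement = 45 cm

45 cm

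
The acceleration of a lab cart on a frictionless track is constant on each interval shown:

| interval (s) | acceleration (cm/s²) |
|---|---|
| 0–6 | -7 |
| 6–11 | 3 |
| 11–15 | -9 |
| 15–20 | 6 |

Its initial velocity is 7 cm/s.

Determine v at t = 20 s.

-26 cm/s

Δv equals the area under the a-t graph; then v = v₀ + Δv.
0–6 s: -7 × 6 = -42 cm/s
6–11 s: 3 × 5 = 15 cm/s
11–15 s: -9 × 4 = -36 cm/s
15–20 s: 6 × 5 = 30 cm/s
Δv = -33 cm/s, so v(20) = 7 + (-33) = -26 cm/s.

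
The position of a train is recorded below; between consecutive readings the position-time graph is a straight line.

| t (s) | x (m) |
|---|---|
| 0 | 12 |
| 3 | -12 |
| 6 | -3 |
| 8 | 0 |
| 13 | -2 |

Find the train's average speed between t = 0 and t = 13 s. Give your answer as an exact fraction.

38/13 m/s

Average speed = (total path length)/(elapsed time); on a piecewise-linear x-t graph the path length is Σ|Δx|.
0–3 s: |Δx| = |-12 − 12| = 24 m
3–6 s: |Δx| = |-3 − -12| = 9 m
6–8 s: |Δx| = |0 − -3| = 3 m
8–13 s: |Δx| = |-2 − 0| = 2 m
Total path = 38 m; average speed = 38/13 = 38/13 m/s.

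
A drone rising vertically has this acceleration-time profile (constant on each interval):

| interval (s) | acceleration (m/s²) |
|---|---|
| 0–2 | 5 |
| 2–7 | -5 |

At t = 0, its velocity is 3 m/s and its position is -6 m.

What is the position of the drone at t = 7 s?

12.5 m

On each constant-a segment, Δv = aΔt and Δx = v₀Δt + ½aΔt²; chain segment to segment.
0–2 s: v starts 3 m/s; Δx = 3·2 + ½·5·2² = 16 m; v ends 13 m/s.
2–7 s: v starts 13 m/s; Δx = 13·5 + ½·-5·5² = 2.5 m; v ends -12 m/s.
x(7) = -6 + Σ Δx = 12.5 m.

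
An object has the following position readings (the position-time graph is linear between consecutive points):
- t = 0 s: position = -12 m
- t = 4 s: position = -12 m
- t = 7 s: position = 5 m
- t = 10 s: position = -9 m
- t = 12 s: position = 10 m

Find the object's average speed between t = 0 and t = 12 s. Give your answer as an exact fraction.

25/6 m/s

Average speed = (total path length)/(elapsed time); on a piecewise-linear x-t graph the path length is Σ|Δx|.
0–4 s: |Δx| = |-12 − -12| = 0 m
4–7 s: |Δx| = |5 − -12| = 17 m
7–10 s: |Δx| = |-9 − 5| = 14 m
10–12 s: |Δx| = |10 − -9| = 19 m
Total path = 50 m; average speed = 50/12 = 25/6 m/s.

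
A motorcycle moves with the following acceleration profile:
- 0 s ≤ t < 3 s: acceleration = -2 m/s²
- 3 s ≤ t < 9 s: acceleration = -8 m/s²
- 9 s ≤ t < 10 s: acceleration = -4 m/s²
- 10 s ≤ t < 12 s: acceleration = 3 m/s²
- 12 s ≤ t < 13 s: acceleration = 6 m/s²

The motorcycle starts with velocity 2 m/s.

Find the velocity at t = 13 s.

Δv equals the area under the a-t graph; then v = v₀ + Δv.
0–3 s: -2 × 3 = -6 m/s
3–9 s: -8 × 6 = -48 m/s
9–10 s: -4 × 1 = -4 m/s
10–12 s: 3 × 2 = 6 m/s
12–13 s: 6 × 1 = 6 m/s
Δv = -46 m/s, so v(13) = 2 + (-46) = -44 m/s.

-44 m/s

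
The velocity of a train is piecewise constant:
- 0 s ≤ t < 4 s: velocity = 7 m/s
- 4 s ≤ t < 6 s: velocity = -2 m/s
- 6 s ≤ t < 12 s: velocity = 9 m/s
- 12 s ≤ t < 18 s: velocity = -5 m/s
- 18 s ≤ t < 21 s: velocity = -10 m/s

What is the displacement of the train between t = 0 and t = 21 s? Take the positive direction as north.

18 m

Displacement is the signed area under the v-t curve.
0–4 s: 7 × 4 = 28 m
4–6 s: -2 × 2 = -4 m
6–12 s: 9 × 6 = 54 m
12–18 s: -5 × 6 = -30 m
18–21 s: -10 × 3 = -30 m
Net displacement = 18 m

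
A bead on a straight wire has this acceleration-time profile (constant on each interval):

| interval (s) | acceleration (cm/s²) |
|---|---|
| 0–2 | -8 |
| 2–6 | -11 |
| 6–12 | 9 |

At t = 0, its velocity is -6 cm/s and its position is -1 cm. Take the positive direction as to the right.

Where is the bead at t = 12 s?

On each constant-a segment, Δv = aΔt and Δx = v₀Δt + ½aΔt²; chain segment to segment.
0–2 s: v starts -6 cm/s; Δx = -6·2 + ½·-8·2² = -28 cm; v ends -22 cm/s.
2–6 s: v starts -22 cm/s; Δx = -22·4 + ½·-11·4² = -176 cm; v ends -66 cm/s.
6–12 s: v starts -66 cm/s; Δx = -66·6 + ½·9·6² = -234 cm; v ends -12 cm/s.
x(12) = -1 + Σ Δx = -439 cm.

-439 cm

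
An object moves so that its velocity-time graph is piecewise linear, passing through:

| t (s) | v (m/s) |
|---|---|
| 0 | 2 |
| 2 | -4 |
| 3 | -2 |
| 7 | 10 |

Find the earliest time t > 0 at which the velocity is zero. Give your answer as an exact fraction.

v changes sign on 0–2 s (from 2 to -4); the graph is linear there, so v = 0 at t = 0 + (-2)·(2 − 0)/(-4 − 2) = 2/3 s.

t = 2/3 s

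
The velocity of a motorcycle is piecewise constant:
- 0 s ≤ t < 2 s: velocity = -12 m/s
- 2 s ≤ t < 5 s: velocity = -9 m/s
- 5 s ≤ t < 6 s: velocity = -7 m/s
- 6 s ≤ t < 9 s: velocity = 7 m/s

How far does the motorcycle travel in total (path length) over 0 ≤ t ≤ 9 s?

79 m

Total distance travelled is ∫|v| dt — sum the magnitudes of each area piece.
0–2 s: |-12| × 2 = 24 m
2–5 s: |-9| × 3 = 27 m
5–6 s: |-7| × 1 = 7 m
6–9 s: |7| × 3 = 21 m
Total distance = 79 m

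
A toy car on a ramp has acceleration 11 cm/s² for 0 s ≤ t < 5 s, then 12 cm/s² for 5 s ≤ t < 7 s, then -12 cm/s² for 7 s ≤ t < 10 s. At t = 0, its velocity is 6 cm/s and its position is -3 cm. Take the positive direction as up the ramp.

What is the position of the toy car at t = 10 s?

511.5 cm

On each constant-a segment, Δv = aΔt and Δx = v₀Δt + ½aΔt²; chain segment to segment.
0–5 s: v starts 6 cm/s; Δx = 6·5 + ½·11·5² = 167.5 cm; v ends 61 cm/s.
5–7 s: v starts 61 cm/s; Δx = 61·2 + ½·12·2² = 146 cm; v ends 85 cm/s.
7–10 s: v starts 85 cm/s; Δx = 85·3 + ½·-12·3² = 201 cm; v ends 49 cm/s.
x(10) = -3 + Σ Δx = 511.5 cm.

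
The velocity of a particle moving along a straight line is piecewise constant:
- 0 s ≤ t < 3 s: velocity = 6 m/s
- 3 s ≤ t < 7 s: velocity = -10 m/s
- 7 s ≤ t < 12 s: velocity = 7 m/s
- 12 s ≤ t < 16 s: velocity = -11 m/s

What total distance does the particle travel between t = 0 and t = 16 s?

Distance (not displacement) is the total path length: add the absolute areas under v-t.
0–3 s: |6| × 3 = 18 m
3–7 s: |-10| × 4 = 40 m
7–12 s: |7| × 5 = 35 m
12–16 s: |-11| × 4 = 44 m
Total distance = 137 m

137 m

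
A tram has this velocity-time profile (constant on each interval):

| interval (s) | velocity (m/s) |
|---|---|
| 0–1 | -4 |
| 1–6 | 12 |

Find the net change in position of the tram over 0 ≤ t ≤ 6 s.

Displacement is the signed area under the v-t curve.
0–1 s: -4 × 1 = -4 m
1–6 s: 12 × 5 = 60 m
Net displacement = 56 m

56 m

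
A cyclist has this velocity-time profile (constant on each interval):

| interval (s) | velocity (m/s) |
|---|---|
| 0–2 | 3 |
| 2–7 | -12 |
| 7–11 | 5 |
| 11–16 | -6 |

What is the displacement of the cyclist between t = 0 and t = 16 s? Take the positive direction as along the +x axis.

Net displacement equals the area under the velocity-time graph (areas below the axis count negative).
0–2 s: 3 × 2 = 6 m
2–7 s: -12 × 5 = -60 m
7–11 s: 5 × 4 = 20 m
11–16 s: -6 × 5 = -30 m
Net displacement = -64 m

-64 m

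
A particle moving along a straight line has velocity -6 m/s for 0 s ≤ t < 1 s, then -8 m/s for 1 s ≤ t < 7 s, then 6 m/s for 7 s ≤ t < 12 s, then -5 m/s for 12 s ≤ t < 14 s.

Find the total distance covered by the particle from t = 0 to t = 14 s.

Distance (not displacement) is the total path length: add the absolute areas under v-t.
0–1 s: |-6| × 1 = 6 m
1–7 s: |-8| × 6 = 48 m
7–12 s: |6| × 5 = 30 m
12–14 s: |-5| × 2 = 10 m
Total distance = 94 m

94 m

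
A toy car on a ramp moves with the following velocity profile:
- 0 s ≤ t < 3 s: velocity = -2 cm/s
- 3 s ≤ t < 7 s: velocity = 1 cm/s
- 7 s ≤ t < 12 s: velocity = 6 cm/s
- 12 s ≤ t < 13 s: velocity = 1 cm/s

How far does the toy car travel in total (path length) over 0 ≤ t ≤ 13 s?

Distance (not displacement) is the total path length: add the absolute areas under v-t.
0–3 s: |-2| × 3 = 6 cm
3–7 s: |1| × 4 = 4 cm
7–12 s: |6| × 5 = 30 cm
12–13 s: |1| × 1 = 1 cm
Total distance = 41 cm

41 cm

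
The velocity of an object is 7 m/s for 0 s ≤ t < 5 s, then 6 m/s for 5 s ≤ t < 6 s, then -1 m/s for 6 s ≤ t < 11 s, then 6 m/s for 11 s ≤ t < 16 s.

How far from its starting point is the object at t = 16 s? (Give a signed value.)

Displacement is the signed area under the v-t curve.
0–5 s: 7 × 5 = 35 m
5–6 s: 6 × 1 = 6 m
6–11 s: -1 × 5 = -5 m
11–16 s: 6 × 5 = 30 m
Net displacement = 66 m

66 m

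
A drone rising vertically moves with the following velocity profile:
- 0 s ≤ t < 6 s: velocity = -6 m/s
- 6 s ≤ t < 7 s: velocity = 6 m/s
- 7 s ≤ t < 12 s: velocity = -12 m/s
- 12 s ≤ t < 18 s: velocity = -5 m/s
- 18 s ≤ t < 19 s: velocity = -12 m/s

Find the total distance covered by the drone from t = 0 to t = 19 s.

144 m

Distance (not displacement) is the total path length: add the absolute areas under v-t.
0–6 s: |-6| × 6 = 36 m
6–7 s: |6| × 1 = 6 m
7–12 s: |-12| × 5 = 60 m
12–18 s: |-5| × 6 = 30 m
18–19 s: |-12| × 1 = 12 m
Total distance = 144 m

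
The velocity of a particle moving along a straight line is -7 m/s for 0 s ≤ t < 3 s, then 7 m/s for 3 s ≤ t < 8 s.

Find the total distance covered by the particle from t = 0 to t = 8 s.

56 m

Distance (not displacement) is the total path length: add the absolute areas under v-t.
0–3 s: |-7| × 3 = 21 m
3–8 s: |7| × 5 = 35 m
Total distance = 56 m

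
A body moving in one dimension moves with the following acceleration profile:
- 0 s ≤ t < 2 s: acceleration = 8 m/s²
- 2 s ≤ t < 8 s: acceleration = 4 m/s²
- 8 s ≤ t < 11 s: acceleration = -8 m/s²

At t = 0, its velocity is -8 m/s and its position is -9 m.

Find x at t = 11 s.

171 m

On each constant-a segment, Δv = aΔt and Δx = v₀Δt + ½aΔt²; chain segment to segment.
0–2 s: v starts -8 m/s; Δx = -8·2 + ½·8·2² = 0 m; v ends 8 m/s.
2–8 s: v starts 8 m/s; Δx = 8·6 + ½·4·6² = 120 m; v ends 32 m/s.
8–11 s: v starts 32 m/s; Δx = 32·3 + ½·-8·3² = 60 m; v ends 8 m/s.
x(11) = -9 + Σ Δx = 171 m.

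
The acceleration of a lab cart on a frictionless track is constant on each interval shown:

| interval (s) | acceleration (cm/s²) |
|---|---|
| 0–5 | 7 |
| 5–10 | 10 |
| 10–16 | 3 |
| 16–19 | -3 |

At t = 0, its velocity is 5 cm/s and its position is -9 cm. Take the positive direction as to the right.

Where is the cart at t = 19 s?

1333 cm

On each constant-a segment, Δv = aΔt and Δx = v₀Δt + ½aΔt²; chain segment to segment.
0–5 s: v starts 5 cm/s; Δx = 5·5 + ½·7·5² = 112.5 cm; v ends 40 cm/s.
5–10 s: v starts 40 cm/s; Δx = 40·5 + ½·10·5² = 325 cm; v ends 90 cm/s.
10–16 s: v starts 90 cm/s; Δx = 90·6 + ½·3·6² = 594 cm; v ends 108 cm/s.
16–19 s: v starts 108 cm/s; Δx = 108·3 + ½·-3·3² = 310.5 cm; v ends 99 cm/s.
x(19) = -9 + Σ Δx = 1333 cm.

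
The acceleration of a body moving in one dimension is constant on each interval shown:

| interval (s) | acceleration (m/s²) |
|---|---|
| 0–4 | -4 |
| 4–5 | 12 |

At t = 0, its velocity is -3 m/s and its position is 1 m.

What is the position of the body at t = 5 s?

On each constant-a segment, Δv = aΔt and Δx = v₀Δt + ½aΔt²; chain segment to segment.
0–4 s: v starts -3 m/s; Δx = -3·4 + ½·-4·4² = -44 m; v ends -19 m/s.
4–5 s: v starts -19 m/s; Δx = -19·1 + ½·12·1² = -13 m; v ends -7 m/s.
x(5) = 1 + Σ Δx = -56 m.

-56 m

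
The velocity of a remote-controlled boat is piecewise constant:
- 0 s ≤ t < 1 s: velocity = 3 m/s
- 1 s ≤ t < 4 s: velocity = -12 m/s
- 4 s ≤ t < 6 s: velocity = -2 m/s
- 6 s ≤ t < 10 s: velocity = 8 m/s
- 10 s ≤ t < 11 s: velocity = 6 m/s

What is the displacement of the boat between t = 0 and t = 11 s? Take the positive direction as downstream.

1 m

Net displacement equals the area under the velocity-time graph (areas below the axis count negative).
0–1 s: 3 × 1 = 3 m
1–4 s: -12 × 3 = -36 m
4–6 s: -2 × 2 = -4 m
6–10 s: 8 × 4 = 32 m
10–11 s: 6 × 1 = 6 m
Net displacement = 1 m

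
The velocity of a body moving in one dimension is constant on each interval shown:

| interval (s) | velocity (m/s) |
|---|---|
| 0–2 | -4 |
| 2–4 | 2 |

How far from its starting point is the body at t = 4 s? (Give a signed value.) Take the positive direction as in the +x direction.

-4 m

Displacement is the signed area under the v-t curve.
0–2 s: -4 × 2 = -8 m
2–4 s: 2 × 2 = 4 m
Net displacement = -4 m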